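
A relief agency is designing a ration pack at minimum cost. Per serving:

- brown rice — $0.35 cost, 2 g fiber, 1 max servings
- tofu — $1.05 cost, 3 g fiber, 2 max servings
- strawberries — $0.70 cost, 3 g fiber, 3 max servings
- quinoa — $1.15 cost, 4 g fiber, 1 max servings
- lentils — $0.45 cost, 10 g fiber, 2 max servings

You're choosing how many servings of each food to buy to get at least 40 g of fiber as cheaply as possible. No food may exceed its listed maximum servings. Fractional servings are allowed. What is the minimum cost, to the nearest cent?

Cost per g of fiber: lentils $0.0450, brown rice $0.1750, strawberries $0.2333, quinoa $0.2875, tofu $0.3500.
Take 2 servings of lentils: +20.0 g fiber for $0.90 (total $0.90, still need 20.0 g).
Take 1 serving of brown rice: +2.0 g fiber for $0.35 (total $1.25, still need 18.0 g).
Take 3 servings of strawberries: +9.0 g fiber for $2.10 (total $3.35, still need 9.0 g).
Take 1 serving of quinoa: +4.0 g fiber for $1.15 (total $4.50, still need 5.0 g).
Take 1.667 servings of tofu: +5.0 g fiber for $1.75 (total $6.25, still need 0.0 g).
Filling from the cheapest source first is optimal under one linear minimum: $6.25.

$6.25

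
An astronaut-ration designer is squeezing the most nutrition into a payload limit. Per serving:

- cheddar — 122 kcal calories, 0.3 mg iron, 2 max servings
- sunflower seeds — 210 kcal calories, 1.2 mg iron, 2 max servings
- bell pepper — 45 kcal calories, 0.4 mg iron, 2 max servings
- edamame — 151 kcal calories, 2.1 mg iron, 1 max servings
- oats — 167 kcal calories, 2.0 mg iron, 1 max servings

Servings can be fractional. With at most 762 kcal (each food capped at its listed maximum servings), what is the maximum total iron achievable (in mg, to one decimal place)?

Iron per kcal: edamame 0.01391, oats 0.01198, bell pepper 0.008889, sunflower seeds 0.005714, cheddar 0.002459.
Take 1 serving of edamame: uses 151 kcal, +2.1 mg iron (running total 2.1 mg).
Take 1 serving of oats: uses 167 kcal, +2.0 mg iron (running total 4.1 mg).
Take 2 servings of bell pepper: uses 90 kcal, +0.8 mg iron (running total 4.9 mg).
Take 1.686 servings of sunflower seeds: uses 354 kcal, +2.0 mg iron (running total 6.9 mg).
Greedy by best ratio exhausts the calories allowance optimally: 6.9 mg.

6.9 mg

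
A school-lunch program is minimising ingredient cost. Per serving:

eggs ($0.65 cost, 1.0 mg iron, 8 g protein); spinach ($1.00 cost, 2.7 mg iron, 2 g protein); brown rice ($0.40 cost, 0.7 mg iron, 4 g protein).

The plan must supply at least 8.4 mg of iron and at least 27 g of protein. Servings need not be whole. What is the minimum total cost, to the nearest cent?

$3.91

Compare the cost at each extreme point of the feasible region.
eggs only: max(8.4/1.0, 27/8) = 8.4 servings → $5.46.
spinach only: max(8.4/2.7, 27/2) = 13.5 servings → $13.50.
brown rice only: max(8.4/0.7, 27/4) = 12 servings → $4.80.
eggs + spinach with both tight: 2.862 servings and 2.051 servings → $3.91.
eggs + brown rice: the both-tight solution has a negative serving — not a feasible corner.
spinach + brown rice with both tight: 1.564 servings and 5.968 servings → $3.95.
Cheapest feasible corner: $3.91.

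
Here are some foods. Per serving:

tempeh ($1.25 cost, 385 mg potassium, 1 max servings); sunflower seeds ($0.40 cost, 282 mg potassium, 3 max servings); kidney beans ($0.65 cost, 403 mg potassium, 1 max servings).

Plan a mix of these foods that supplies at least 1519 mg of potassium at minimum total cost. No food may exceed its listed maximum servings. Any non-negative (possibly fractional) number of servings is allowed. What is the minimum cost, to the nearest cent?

$2.73

Cost per mg of potassium: sunflower seeds $0.0014, kidney beans $0.0016, tempeh $0.0032.
Take 3 servings of sunflower seeds: +846.0 mg potassium for $1.20 (total $1.20, still need 673.0 mg).
Take 1 serving of kidney beans: +403.0 mg potassium for $0.65 (total $1.85, still need 270.0 mg).
Take 0.7013 servings of tempeh: +270.0 mg potassium for $0.88 (total $2.73, still need 0.0 mg).
Greedy by cheapest-per-mg is optimal for a single linear constraint, so the minimum cost is $2.73.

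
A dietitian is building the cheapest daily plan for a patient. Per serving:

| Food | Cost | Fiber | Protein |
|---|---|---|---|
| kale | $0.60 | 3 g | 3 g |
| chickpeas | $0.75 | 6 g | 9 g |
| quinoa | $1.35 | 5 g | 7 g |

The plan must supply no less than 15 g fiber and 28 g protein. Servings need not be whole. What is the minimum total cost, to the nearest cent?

An LP optimum is at a vertex; with two nutrient constraints at most two foods are used. Check each candidate.
kale only: max(15/3, 28/3) = 9.333 servings → $5.60.
chickpeas only: max(15/6, 28/9) = 3.111 servings → $2.33.
quinoa only: max(15/5, 28/7) = 4 servings → $5.40.
kale + chickpeas: the both-tight solution has a negative serving — not a feasible corner.
kale + quinoa with both targets exact would need a negative amount; discard.
chickpeas + quinoa: the both-tight solution has a negative serving — not a feasible corner.
The minimum over all feasible corners is $2.33.

$2.33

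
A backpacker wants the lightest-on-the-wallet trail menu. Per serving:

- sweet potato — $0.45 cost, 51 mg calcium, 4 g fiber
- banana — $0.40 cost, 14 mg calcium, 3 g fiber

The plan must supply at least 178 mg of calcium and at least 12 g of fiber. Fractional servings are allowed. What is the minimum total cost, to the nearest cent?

$1.57

Minimising a linear cost over {calcium ≥ 178, fiber ≥ 12, servings ≥ 0} — the optimum is at a vertex, using one or two foods.
sweet potato only: max(178/51, 12/4) = 3.49 servings → $1.57.
banana only: max(178/14, 12/3) = 12.71 servings → $5.09.
sweet potato + banana with both targets exact would need a negative amount; discard.
So the least-cost plan costs $1.57.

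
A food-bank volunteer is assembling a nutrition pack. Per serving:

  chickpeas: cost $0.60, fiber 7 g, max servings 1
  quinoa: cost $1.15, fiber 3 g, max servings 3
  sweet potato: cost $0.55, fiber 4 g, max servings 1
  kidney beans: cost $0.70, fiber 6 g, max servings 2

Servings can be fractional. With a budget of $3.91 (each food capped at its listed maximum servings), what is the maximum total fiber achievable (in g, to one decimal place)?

Fiber per dollar: chickpeas 11.67, kidney beans 8.571, sweet potato 7.273, quinoa 2.609.
Take 1 serving of chickpeas: spends $0.60, +7.0 g fiber (running total 7.0 g).
Take 2 servings of kidney beans: spends $1.40, +12.0 g fiber (running total 19.0 g).
Take 1 serving of sweet potato: spends $0.55, +4.0 g fiber (running total 23.0 g).
Take 1.183 servings of quinoa: spends $1.36, +3.5 g fiber (running total 26.5 g).
Greedy by best ratio exhausts the cost allowance optimally: 26.5 g.

26.5 g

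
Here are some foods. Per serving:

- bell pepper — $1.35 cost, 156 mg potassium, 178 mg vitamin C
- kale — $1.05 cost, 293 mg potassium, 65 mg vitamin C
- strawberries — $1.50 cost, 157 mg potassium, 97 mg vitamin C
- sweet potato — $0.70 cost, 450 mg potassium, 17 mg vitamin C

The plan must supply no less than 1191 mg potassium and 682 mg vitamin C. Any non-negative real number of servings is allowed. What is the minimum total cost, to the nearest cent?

This is a tiny linear program; its minimum lies at a vertex of the feasible set. List the vertices and price them.
bell pepper only: max(1191/156, 682/178) = 7.635 servings → $10.31.
kale only: max(1191/293, 682/65) = 10.49 servings → $11.02.
strawberries only: max(1191/157, 682/97) = 7.586 servings → $11.38.
sweet potato only: max(1191/450, 682/17) = 40.12 servings → $28.08.
bell pepper + kale with both tight: 2.914 servings and 2.514 servings → $6.57.
bell pepper + strawberries with both targets exact would need a negative amount; discard.
bell pepper + sweet potato with both tight: 3.701 servings and 1.364 servings → $5.95.
kale + strawberries with both tight: 0.464 servings and 6.72 servings → $10.57.
kale + sweet potato: the both-tight solution has a negative serving — not a feasible corner.
strawberries + sweet potato with both tight: 6.995 servings and 0.2063 servings → $10.64.
The minimum over all feasible corners is $5.95.

$5.95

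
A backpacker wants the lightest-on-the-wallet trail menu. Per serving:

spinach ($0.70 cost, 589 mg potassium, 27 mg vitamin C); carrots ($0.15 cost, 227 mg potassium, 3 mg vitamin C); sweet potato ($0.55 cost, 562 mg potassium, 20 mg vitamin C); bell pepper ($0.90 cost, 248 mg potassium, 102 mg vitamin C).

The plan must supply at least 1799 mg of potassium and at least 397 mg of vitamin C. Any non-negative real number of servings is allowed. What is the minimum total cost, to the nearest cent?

$3.97

At the optimum either one food covers both requirements or two foods hit both targets exactly; no other combination can be cheaper.
spinach only: max(1799/589, 397/27) = 14.7 servings → $10.29.
carrots only: max(1799/227, 397/3) = 132.3 servings → $19.85.
sweet potato only: max(1799/562, 397/20) = 19.85 servings → $10.92.
bell pepper only: max(1799/248, 397/102) = 7.254 servings → $6.53.
spinach + carrots: the both-tight solution has a negative serving — not a feasible corner.
spinach + sweet potato with both targets exact would need a negative amount; discard.
spinach + bell pepper with both tight: 1.593 servings and 3.47 servings → $4.24.
carrots + sweet potato with both targets exact would need a negative amount; discard.
carrots + bell pepper with both tight: 3.795 servings and 3.781 servings → $3.97.
sweet potato + bell pepper with both tight: 1.624 servings and 3.574 servings → $4.11.
Cheapest feasible corner: $3.97.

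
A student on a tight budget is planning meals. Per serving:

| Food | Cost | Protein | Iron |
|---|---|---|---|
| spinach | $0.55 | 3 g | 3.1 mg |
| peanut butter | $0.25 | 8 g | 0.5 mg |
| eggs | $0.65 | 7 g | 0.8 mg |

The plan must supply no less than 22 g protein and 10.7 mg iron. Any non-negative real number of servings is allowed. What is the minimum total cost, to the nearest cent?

$2.15

For a min-cost LP with two ≥-constraints, a basic feasible solution has at most two positive variables.
spinach only: max(22/3, 10.7/3.1) = 7.333 servings → $4.03.
peanut butter only: max(22/8, 10.7/0.5) = 21.4 servings → $5.35.
eggs only: max(22/7, 10.7/0.8) = 13.38 servings → $8.69.
spinach + peanut butter with both tight: 3.202 servings and 1.549 servings → $2.15.
spinach + eggs with both tight: 2.969 servings and 1.87 servings → $2.85.
peanut butter + eggs: the both-tight solution has a negative serving — not a feasible corner.
The minimum over all feasible corners is $2.15.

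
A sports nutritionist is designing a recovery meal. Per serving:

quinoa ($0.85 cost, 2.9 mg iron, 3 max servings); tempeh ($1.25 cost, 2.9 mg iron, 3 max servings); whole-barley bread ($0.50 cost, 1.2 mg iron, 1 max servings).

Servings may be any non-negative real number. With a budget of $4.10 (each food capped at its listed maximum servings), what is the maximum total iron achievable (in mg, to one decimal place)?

Iron per dollar: quinoa 3.412, whole-barley bread 2.4, tempeh 2.32.
Take 3 servings of quinoa: spends $2.55, +8.7 mg iron (running total 8.7 mg).
Take 1 serving of whole-barley bread: spends $0.50, +1.2 mg iron (running total 9.9 mg).
Take 0.84 servings of tempeh: spends $1.05, +2.4 mg iron (running total 12.3 mg).
Filling greedily by iron-per-dollar is optimal for one linear limit, giving 12.3 mg.

12.3 mg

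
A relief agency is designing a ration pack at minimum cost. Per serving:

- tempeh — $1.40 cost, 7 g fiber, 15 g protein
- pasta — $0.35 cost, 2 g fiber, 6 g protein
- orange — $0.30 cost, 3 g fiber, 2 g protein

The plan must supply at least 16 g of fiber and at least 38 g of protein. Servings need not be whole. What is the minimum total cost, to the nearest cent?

$2.48

Compare the cost at each extreme point of the feasible region.
tempeh only: max(16/7, 38/15) = 2.533 servings → $3.55.
pasta only: max(16/2, 38/6) = 8 servings → $2.80.
orange only: max(16/3, 38/2) = 19 servings → $5.70.
tempeh + pasta with both tight: 1.667 servings and 2.167 servings → $3.09.
tempeh + orange: intersection lies outside the first quadrant.
pasta + orange with both tight: 5.857 servings and 1.429 servings → $2.48.
The minimum over all feasible corners is $2.48.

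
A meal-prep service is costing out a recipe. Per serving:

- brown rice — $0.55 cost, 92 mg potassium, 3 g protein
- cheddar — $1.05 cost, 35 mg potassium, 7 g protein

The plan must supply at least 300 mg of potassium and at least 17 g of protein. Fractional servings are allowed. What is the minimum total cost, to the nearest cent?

$2.83

An LP optimum is at a vertex; with two nutrient constraints at most two foods are used. Check each candidate.
brown rice only: max(300/92, 17/3) = 5.667 servings → $3.12.
cheddar only: max(300/35, 17/7) = 8.571 servings → $9.00.
brown rice + cheddar with both tight: 2.792 servings and 1.232 servings → $2.83.
So the least-cost plan costs $2.83.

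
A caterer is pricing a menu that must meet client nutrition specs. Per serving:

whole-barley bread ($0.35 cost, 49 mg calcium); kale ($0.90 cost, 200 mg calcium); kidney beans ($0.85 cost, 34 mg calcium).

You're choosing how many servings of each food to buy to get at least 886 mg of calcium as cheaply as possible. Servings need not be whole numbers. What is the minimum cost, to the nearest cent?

Cost per mg of calcium: kale $0.0045, whole-barley bread $0.0071, kidney beans $0.0250.
With no serving limits, use only kale: 886 mg / 200 mg = 4.43 servings × $0.90 = $3.99.

$3.99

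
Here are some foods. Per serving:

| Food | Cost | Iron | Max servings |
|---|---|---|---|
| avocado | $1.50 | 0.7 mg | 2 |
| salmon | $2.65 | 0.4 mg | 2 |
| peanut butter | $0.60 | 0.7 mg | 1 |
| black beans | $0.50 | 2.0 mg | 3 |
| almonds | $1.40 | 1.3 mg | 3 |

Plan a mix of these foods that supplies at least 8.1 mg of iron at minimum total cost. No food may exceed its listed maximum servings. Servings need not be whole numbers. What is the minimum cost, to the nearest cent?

Cost per mg of iron: black beans $0.2500, peanut butter $0.8571, almonds $1.0769, avocado $2.1429, salmon $6.6250.
Take 3 servings of black beans: +6.0 mg iron for $1.50 (total $1.50, still need 2.1 mg).
Take 1 serving of peanut butter: +0.7 mg iron for $0.60 (total $2.10, still need 1.4 mg).
Take 1.077 servings of almonds: +1.4 mg iron for $1.51 (total $3.61, still need 0.0 mg).
Filling from the cheapest source first is optimal under one linear minimum: $3.61.

$3.61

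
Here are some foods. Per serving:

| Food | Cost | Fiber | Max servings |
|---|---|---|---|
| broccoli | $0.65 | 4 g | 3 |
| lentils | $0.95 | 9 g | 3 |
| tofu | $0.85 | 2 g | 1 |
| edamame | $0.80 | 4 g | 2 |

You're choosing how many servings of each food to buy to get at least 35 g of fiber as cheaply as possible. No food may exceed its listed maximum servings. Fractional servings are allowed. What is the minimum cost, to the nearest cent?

$4.15

Cost per g of fiber: lentils $0.1056, broccoli $0.1625, edamame $0.2000, tofu $0.4250.
Take 3 servings of lentils: +27.0 g fiber for $2.85 (total $2.85, still need 8.0 g).
Take 2 servings of broccoli: +8.0 g fiber for $1.30 (total $4.15, still need 0.0 g).
Filling from the cheapest source first is optimal under one linear minimum: $4.15.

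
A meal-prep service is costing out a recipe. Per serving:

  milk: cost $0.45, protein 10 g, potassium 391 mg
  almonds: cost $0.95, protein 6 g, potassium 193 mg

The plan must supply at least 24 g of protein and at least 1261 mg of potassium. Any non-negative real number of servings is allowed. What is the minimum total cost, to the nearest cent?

With two linear requirements the optimum uses one or two foods; enumerate the corners.
milk only: max(24/10, 1261/391) = 3.225 servings → $1.45.
almonds only: max(24/6, 1261/193) = 6.534 servings → $6.21.
milk + almonds: intersection lies outside the first quadrant.
So the least-cost plan costs $1.45.

$1.45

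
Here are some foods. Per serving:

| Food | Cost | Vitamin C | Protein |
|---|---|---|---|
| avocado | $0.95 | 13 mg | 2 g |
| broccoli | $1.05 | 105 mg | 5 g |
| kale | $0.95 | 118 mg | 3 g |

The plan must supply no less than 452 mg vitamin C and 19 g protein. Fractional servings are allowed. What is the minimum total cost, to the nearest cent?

avocado only: max(452/13, 19/2) = 34.77 servings → $33.03.
broccoli only: max(452/105, 19/5) = 4.305 servings → $4.52.
kale only: max(452/118, 19/3) = 6.333 servings → $6.02.
avocado + broccoli: the both-tight solution has a negative serving — not a feasible corner.
avocado + kale with both tight: 4.497 servings and 3.335 servings → $7.44.
broccoli + kale with both tight: 3.222 servings and 0.9636 servings → $4.30.
So the least-cost plan costs $4.30.

$4.30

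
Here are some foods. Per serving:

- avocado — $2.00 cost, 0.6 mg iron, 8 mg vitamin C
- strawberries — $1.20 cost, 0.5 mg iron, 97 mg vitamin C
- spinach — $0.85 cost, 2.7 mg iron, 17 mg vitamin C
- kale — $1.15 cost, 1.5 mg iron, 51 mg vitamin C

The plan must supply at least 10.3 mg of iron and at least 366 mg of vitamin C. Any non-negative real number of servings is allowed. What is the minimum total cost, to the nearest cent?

$6.59

For a min-cost LP with two ≥-constraints, a basic feasible solution has at most two positive variables.
avocado only: max(10.3/0.6, 366/8) = 45.75 servings → $91.50.
strawberries only: max(10.3/0.5, 366/97) = 20.6 servings → $24.72.
spinach only: max(10.3/2.7, 366/17) = 21.53 servings → $18.30.
kale only: max(10.3/1.5, 366/51) = 7.176 servings → $8.25.
avocado + strawberries with both tight: 15.06 servings and 2.531 servings → $33.15.
avocado + spinach: the both-tight solution has a negative serving — not a feasible corner.
avocado + kale with both targets exact would need a negative amount; discard.
strawberries + spinach with both tight: 3.209 servings and 3.221 servings → $6.59.
strawberries + kale with both tight: 0.1975 servings and 6.801 servings → $8.06.
spinach + kale with both targets exact would need a negative amount; discard.
The minimum over all feasible corners is $6.59.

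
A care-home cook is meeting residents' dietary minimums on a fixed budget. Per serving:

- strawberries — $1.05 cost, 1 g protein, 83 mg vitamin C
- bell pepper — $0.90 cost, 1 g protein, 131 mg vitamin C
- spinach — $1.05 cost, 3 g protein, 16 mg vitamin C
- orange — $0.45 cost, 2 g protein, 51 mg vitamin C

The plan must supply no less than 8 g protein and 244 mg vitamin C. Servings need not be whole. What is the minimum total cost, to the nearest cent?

$2.06

Minimising a linear cost over {protein ≥ 8, vitamin C ≥ 244, servings ≥ 0} — the optimum is at a vertex, using one or two foods.
strawberries only: max(8/1, 244/83) = 8 servings → $8.40.
bell pepper only: max(8/1, 244/131) = 8 servings → $7.20.
spinach only: max(8/3, 244/16) = 15.25 servings → $16.01.
orange only: max(8/2, 244/51) = 4.784 servings → $2.15.
strawberries + bell pepper with both targets exact would need a negative amount; discard.
strawberries + spinach with both tight: 2.592 servings and 1.803 servings → $4.61.
strawberries + orange with both tight: 0.6957 servings and 3.652 servings → $2.37.
bell pepper + spinach with both tight: 1.602 servings and 2.133 servings → $3.68.
bell pepper + orange with both tight: 0.3791 servings and 3.81 servings → $2.06.
spinach + orange with both targets exact would need a negative amount; discard.
The minimum over all feasible corners is $2.06.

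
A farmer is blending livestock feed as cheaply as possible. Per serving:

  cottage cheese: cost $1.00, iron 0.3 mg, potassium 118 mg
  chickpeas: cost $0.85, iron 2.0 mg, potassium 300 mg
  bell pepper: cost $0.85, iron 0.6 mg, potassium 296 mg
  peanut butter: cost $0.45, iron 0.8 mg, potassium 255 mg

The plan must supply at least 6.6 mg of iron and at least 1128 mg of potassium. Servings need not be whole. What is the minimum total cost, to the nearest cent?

$2.92

cottage cheese only: max(6.6/0.3, 1128/118) = 22 servings → $22.00.
chickpeas only: max(6.6/2.0, 1128/300) = 3.76 servings → $3.20.
bell pepper only: max(6.6/0.6, 1128/296) = 11 servings → $9.35.
peanut butter only: max(6.6/0.8, 1128/255) = 8.25 servings → $3.71.
cottage cheese + chickpeas with both tight: 1.89 servings and 3.016 servings → $4.45.
cottage cheese + bell pepper: intersection lies outside the first quadrant.
cottage cheese + peanut butter with both targets exact would need a negative amount; discard.
chickpeas + bell pepper with both tight: 3.099 servings and 0.6699 servings → $3.20.
chickpeas + peanut butter with both tight: 2.891 servings and 1.022 servings → $2.92.
bell pepper + peanut butter: the both-tight solution has a negative serving — not a feasible corner.
Cheapest feasible corner: $2.92.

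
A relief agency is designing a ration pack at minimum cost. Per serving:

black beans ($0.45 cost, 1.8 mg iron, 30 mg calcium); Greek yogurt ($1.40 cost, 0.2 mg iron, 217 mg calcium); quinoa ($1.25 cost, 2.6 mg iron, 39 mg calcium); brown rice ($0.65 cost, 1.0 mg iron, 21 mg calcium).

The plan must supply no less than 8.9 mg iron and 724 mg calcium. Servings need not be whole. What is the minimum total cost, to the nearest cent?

Compare the cost at each extreme point of the feasible region.
black beans only: max(8.9/1.8, 724/30) = 24.13 servings → $10.86.
Greek yogurt only: max(8.9/0.2, 724/217) = 44.5 servings → $62.30.
quinoa only: max(8.9/2.6, 724/39) = 18.56 servings → $23.21.
brown rice only: max(8.9/1.0, 724/21) = 34.48 servings → $22.41.
black beans + Greek yogurt with both tight: 4.645 servings and 2.694 servings → $5.86.
black beans + quinoa: the both-tight solution has a negative serving — not a feasible corner.
black beans + brown rice with both targets exact would need a negative amount; discard.
Greek yogurt + quinoa with both tight: 2.759 servings and 3.211 servings → $7.88.
Greek yogurt + brown rice with both tight: 2.524 servings and 8.395 servings → $8.99.
quinoa + brown rice with both targets exact would need a negative amount; discard.
Cheapest feasible corner: $5.86.

$5.86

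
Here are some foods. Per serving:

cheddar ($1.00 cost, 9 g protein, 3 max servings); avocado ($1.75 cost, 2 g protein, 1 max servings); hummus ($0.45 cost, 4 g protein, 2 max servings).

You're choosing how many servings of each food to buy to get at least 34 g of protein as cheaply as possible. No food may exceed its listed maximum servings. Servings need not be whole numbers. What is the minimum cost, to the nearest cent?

$3.79

Cost per g of protein: cheddar $0.1111, hummus $0.1125, avocado $0.8750.
Take 3 servings of cheddar: +27.0 g protein for $3.00 (total $3.00, still need 7.0 g).
Take 1.75 servings of hummus: +7.0 g protein for $0.79 (total $3.79, still need 0.0 g).
Greedy by cheapest-per-g is optimal for a single linear constraint, so the minimum cost is $3.79.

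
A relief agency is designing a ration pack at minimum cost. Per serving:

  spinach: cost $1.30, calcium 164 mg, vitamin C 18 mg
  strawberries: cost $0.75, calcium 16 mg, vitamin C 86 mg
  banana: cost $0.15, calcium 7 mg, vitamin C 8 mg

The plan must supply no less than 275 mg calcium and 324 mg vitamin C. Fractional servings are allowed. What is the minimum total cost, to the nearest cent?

This is a tiny linear program; its minimum lies at a vertex of the feasible set. List the vertices and price them.
spinach only: max(275/164, 324/18) = 18 servings → $23.40.
strawberries only: max(275/16, 324/86) = 17.19 servings → $12.89.
banana only: max(275/7, 324/8) = 40.5 servings → $6.08.
spinach + strawberries with both tight: 1.337 servings and 3.488 servings → $4.35.
spinach + banana with both targets exact would need a negative amount; discard.
strawberries + banana with both tight: 0.1435 servings and 38.96 servings → $5.95.
The minimum over all feasible corners is $4.35.

$4.35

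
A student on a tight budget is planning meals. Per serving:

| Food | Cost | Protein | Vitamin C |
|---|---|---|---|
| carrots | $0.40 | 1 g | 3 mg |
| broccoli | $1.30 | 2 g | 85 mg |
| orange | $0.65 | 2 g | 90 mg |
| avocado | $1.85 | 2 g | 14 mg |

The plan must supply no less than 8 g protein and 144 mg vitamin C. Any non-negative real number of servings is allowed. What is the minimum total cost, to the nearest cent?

An LP optimum is at a vertex; with two nutrient constraints at most two foods are used. Check each candidate.
carrots only: max(8/1, 144/3) = 48 servings → $19.20.
broccoli only: max(8/2, 144/85) = 4 servings → $5.20.
orange only: max(8/2, 144/90) = 4 servings → $2.60.
avocado only: max(8/2, 144/14) = 10.29 servings → $19.03.
carrots + broccoli with both tight: 4.962 servings and 1.519 servings → $3.96.
carrots + orange with both tight: 5.143 servings and 1.429 servings → $2.99.
carrots + avocado: intersection lies outside the first quadrant.
broccoli + orange: the both-tight solution has a negative serving — not a feasible corner.
broccoli + avocado with both tight: 1.239 servings and 2.761 servings → $6.72.
orange + avocado with both tight: 1.158 servings and 2.842 servings → $6.01.
Cheapest feasible corner: $2.60.

$2.60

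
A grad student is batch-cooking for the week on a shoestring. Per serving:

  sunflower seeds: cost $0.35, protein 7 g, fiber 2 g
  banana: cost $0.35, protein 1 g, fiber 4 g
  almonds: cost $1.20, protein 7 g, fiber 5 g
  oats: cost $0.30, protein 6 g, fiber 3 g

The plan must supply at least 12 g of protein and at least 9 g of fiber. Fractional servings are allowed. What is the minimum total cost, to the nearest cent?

$0.86

An LP optimum is at a vertex; with two nutrient constraints at most two foods are used. Check each candidate.
sunflower seeds only: max(12/7, 9/2) = 4.5 servings → $1.57.
banana only: max(12/1, 9/4) = 12 servings → $4.20.
almonds only: max(12/7, 9/5) = 1.8 servings → $2.16.
oats only: max(12/6, 9/3) = 3 servings → $0.90.
sunflower seeds + banana with both tight: 1.5 servings and 1.5 servings → $1.05.
sunflower seeds + almonds: the both-tight solution has a negative serving — not a feasible corner.
sunflower seeds + oats: the both-tight solution has a negative serving — not a feasible corner.
banana + almonds with both tight: 0.1304 servings and 1.696 servings → $2.08.
banana + oats with both tight: 0.8571 servings and 1.857 servings → $0.86.
almonds + oats with both targets exact would need a negative amount; discard.
The minimum over all feasible corners is $0.86.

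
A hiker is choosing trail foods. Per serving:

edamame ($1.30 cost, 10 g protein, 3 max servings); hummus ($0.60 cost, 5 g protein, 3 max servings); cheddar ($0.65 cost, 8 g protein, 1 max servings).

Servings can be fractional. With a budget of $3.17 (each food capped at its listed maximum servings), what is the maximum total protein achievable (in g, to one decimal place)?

28.5 g

Protein per dollar: cheddar 12.31, hummus 8.333, edamame 7.692.
Take 1 serving of cheddar: spends $0.65, +8.0 g protein (running total 8.0 g).
Take 3 servings of hummus: spends $1.80, +15.0 g protein (running total 23.0 g).
Take 0.5538 servings of edamame: spends $0.72, +5.5 g protein (running total 28.5 g).
Greedy by best ratio exhausts the cost allowance optimally: 28.5 g.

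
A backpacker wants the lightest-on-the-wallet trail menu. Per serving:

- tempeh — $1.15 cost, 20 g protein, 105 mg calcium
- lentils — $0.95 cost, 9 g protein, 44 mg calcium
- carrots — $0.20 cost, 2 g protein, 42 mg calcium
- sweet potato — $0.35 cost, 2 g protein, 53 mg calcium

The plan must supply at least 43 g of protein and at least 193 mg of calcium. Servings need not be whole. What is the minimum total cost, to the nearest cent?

Minimising a linear cost over {protein ≥ 43, calcium ≥ 193, servings ≥ 0} — the optimum is at a vertex, using one or two foods.
tempeh only: max(43/20, 193/105) = 2.15 servings → $2.47.
lentils only: max(43/9, 193/44) = 4.778 servings → $4.54.
carrots only: max(43/2, 193/42) = 21.5 servings → $4.30.
sweet potato only: max(43/2, 193/53) = 21.5 servings → $7.53.
tempeh + lentils: intersection lies outside the first quadrant.
tempeh + carrots: intersection lies outside the first quadrant.
tempeh + sweet potato with both targets exact would need a negative amount; discard.
lentils + carrots with both targets exact would need a negative amount; discard.
lentils + sweet potato: intersection lies outside the first quadrant.
carrots + sweet potato: intersection lies outside the first quadrant.
The minimum over all feasible corners is $2.47.

$2.47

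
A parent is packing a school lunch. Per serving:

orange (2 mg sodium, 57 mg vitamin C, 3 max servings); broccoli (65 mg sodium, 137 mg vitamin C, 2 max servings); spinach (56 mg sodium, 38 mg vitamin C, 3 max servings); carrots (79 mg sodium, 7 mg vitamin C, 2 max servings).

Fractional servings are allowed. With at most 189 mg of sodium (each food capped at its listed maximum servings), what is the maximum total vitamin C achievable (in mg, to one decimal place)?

Vitamin C per mg sodium: orange 28.5, broccoli 2.108, spinach 0.6786, carrots 0.08861.
Take 3 servings of orange: uses 6 mg sodium, +171.0 mg vitamin C (running total 171.0 mg).
Take 2 servings of broccoli: uses 130 mg sodium, +274.0 mg vitamin C (running total 445.0 mg).
Take 0.9464 servings of spinach: uses 53 mg sodium, +36.0 mg vitamin C (running total 481.0 mg).
Greedy by best ratio exhausts the sodium allowance optimally: 481.0 mg.

481.0 mg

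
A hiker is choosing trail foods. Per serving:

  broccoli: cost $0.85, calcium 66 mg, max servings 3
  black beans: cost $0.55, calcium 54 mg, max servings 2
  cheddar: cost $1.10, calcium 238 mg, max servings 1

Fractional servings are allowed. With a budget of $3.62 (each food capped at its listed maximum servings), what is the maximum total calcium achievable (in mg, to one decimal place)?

456.3 mg

Calcium per dollar: cheddar 216.4, black beans 98.18, broccoli 77.65.
Take 1 serving of cheddar: spends $1.10, +238.0 mg calcium (running total 238.0 mg).
Take 2 servings of black beans: spends $1.10, +108.0 mg calcium (running total 346.0 mg).
Take 1.671 servings of broccoli: spends $1.42, +110.3 mg calcium (running total 456.3 mg).
Filling greedily by calcium-per-dollar is optimal for one linear limit, giving 456.3 mg.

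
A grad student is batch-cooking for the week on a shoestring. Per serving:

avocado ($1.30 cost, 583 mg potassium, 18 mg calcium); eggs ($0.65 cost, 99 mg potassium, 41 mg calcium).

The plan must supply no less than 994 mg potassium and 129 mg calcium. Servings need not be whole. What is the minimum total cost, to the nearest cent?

$3.33

avocado only: max(994/583, 129/18) = 7.167 servings → $9.32.
eggs only: max(994/99, 129/41) = 10.04 servings → $6.53.
avocado + eggs with both tight: 1.265 servings and 2.591 servings → $3.33.
Cheapest feasible corner: $3.33.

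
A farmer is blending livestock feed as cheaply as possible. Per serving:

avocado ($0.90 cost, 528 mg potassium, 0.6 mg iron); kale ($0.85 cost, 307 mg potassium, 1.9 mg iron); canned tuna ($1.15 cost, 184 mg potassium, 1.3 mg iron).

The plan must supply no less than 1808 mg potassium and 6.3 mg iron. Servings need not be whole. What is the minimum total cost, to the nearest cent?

$3.98

avocado only: max(1808/528, 6.3/0.6) = 10.5 servings → $9.45.
kale only: max(1808/307, 6.3/1.9) = 5.889 servings → $5.01.
canned tuna only: max(1808/184, 6.3/1.3) = 9.826 servings → $11.30.
avocado + kale with both tight: 1.833 servings and 2.737 servings → $3.98.
avocado + canned tuna with both tight: 2.068 servings and 3.892 servings → $6.34.
kale + canned tuna: the both-tight solution has a negative serving — not a feasible corner.
The minimum over all feasible corners is $3.98.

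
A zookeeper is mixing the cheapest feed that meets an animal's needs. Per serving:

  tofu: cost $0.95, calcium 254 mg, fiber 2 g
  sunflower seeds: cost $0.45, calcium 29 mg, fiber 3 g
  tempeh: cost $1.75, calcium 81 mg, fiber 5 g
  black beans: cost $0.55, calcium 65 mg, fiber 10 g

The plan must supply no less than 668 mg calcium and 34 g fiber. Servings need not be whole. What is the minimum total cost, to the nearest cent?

$3.43

Two binding constraints pin down two serving amounts, so the optimal mix uses at most two foods. The candidates are each food alone (scaled to the tighter of calcium/fiber) and each pair with both constraints tight.
tofu only: max(668/254, 34/2) = 17 servings → $16.15.
sunflower seeds only: max(668/29, 34/3) = 23.03 servings → $10.37.
tempeh only: max(668/81, 34/5) = 8.247 servings → $14.43.
black beans only: max(668/65, 34/10) = 10.28 servings → $5.65.
tofu + sunflower seeds with both tight: 1.446 servings and 10.37 servings → $6.04.
tofu + tempeh with both tight: 0.5289 servings and 6.588 servings → $12.03.
tofu + black beans with both tight: 1.855 servings and 3.029 servings → $3.43.
sunflower seeds + tempeh: intersection lies outside the first quadrant.
sunflower seeds + black beans: intersection lies outside the first quadrant.
tempeh + black beans: the both-tight solution has a negative serving — not a feasible corner.
Cheapest feasible corner: $3.43.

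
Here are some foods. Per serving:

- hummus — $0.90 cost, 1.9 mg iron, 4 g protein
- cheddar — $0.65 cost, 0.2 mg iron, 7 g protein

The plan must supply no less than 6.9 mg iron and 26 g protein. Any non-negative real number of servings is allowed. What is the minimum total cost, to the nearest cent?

Minimising a linear cost over {iron ≥ 6.9, protein ≥ 26, servings ≥ 0} — the optimum is at a vertex, using one or two foods.
hummus only: max(6.9/1.9, 26/4) = 6.5 servings → $5.85.
cheddar only: max(6.9/0.2, 26/7) = 34.5 servings → $22.43.
hummus + cheddar with both tight: 3.448 servings and 1.744 servings → $4.24.
So the least-cost plan costs $4.24.

$4.24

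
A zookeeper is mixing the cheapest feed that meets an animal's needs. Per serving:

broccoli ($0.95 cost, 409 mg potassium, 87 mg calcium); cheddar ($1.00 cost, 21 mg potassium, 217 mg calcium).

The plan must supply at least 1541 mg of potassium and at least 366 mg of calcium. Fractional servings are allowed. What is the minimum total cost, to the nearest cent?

$3.75

At the optimum either one food covers both requirements or two foods hit both targets exactly; no other combination can be cheaper.
broccoli only: max(1541/409, 366/87) = 4.207 servings → $4.00.
cheddar only: max(1541/21, 366/217) = 73.38 servings → $73.38.
broccoli + cheddar with both tight: 3.758 servings and 0.1798 servings → $3.75.
So the least-cost plan costs $3.75.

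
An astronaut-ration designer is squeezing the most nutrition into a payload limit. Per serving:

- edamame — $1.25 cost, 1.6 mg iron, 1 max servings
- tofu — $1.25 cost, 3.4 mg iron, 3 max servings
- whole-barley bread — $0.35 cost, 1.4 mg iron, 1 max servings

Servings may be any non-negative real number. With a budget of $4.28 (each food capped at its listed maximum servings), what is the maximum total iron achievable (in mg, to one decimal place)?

11.8 mg

Iron per dollar: whole-barley bread 4, tofu 2.72, edamame 1.28.
Take 1 serving of whole-barley bread: spends $0.35, +1.4 mg iron (running total 1.4 mg).
Take 3 servings of tofu: spends $3.75, +10.2 mg iron (running total 11.6 mg).
Take 0.144 servings of edamame: spends $0.18, +0.2 mg iron (running total 11.8 mg).
Filling greedily by iron-per-dollar is optimal for one linear limit, giving 11.8 mg.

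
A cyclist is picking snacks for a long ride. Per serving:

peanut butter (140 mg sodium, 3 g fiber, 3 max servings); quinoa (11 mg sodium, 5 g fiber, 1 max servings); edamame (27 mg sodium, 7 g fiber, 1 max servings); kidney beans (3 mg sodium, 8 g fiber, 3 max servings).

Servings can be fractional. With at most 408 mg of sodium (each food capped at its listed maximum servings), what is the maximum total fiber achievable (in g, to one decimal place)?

Fiber per mg sodium: kidney beans 2.667, quinoa 0.4545, edamame 0.2593, peanut butter 0.02143.
Take 3 servings of kidney beans: uses 9 mg sodium, +24.0 g fiber (running total 24.0 g).
Take 1 serving of quinoa: uses 11 mg sodium, +5.0 g fiber (running total 29.0 g).
Take 1 serving of edamame: uses 27 mg sodium, +7.0 g fiber (running total 36.0 g).
Take 2.579 servings of peanut butter: uses 361 mg sodium, +7.7 g fiber (running total 43.7 g).
Greedy by best ratio exhausts the sodium allowance optimally: 43.7 g.

43.7 g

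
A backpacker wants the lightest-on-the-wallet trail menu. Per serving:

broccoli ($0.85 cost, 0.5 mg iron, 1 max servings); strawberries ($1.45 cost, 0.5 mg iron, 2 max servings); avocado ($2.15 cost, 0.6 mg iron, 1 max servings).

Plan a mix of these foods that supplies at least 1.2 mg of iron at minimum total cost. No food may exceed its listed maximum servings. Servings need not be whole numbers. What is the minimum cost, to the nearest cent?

$2.88

Cost per mg of iron: broccoli $1.7000, strawberries $2.9000, avocado $3.5833.
Take 1 serving of broccoli: +0.5 mg iron for $0.85 (total $0.85, still need 0.7 mg).
Take 1.4 servings of strawberries: +0.7 mg iron for $2.03 (total $2.88, still need 0.0 mg).
Filling from the cheapest source first is optimal under one linear minimum: $2.88.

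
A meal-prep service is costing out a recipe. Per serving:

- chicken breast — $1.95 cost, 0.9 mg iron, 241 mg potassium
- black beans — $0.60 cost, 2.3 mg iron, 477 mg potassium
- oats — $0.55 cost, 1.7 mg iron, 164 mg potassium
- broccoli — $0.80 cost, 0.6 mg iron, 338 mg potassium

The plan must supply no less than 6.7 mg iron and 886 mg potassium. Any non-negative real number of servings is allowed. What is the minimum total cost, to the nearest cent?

This is a tiny linear program; its minimum lies at a vertex of the feasible set. List the vertices and price them.
chicken breast only: max(6.7/0.9, 886/241) = 7.444 servings → $14.52.
black beans only: max(6.7/2.3, 886/477) = 2.913 servings → $1.75.
oats only: max(6.7/1.7, 886/164) = 5.402 servings → $2.97.
broccoli only: max(6.7/0.6, 886/338) = 11.17 servings → $8.93.
chicken breast + black beans: the both-tight solution has a negative serving — not a feasible corner.
chicken breast + oats with both tight: 1.554 servings and 3.118 servings → $4.75.
chicken breast + broccoli: the both-tight solution has a negative serving — not a feasible corner.
black beans + oats with both tight: 0.9394 servings and 2.67 servings → $2.03.
black beans + broccoli: intersection lies outside the first quadrant.
oats + broccoli with both tight: 3.639 servings and 0.8555 servings → $2.69.
The minimum over all feasible corners is $1.75.

$1.75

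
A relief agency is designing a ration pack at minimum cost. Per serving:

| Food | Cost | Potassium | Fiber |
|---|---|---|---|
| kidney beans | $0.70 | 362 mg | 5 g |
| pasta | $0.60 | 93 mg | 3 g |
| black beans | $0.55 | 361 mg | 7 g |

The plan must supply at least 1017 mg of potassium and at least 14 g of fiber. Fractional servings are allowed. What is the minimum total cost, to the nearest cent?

$1.55

Minimising a linear cost over {potassium ≥ 1017, fiber ≥ 14, servings ≥ 0} — the optimum is at a vertex, using one or two foods.
kidney beans only: max(1017/362, 14/5) = 2.809 servings → $1.97.
pasta only: max(1017/93, 14/3) = 10.94 servings → $6.56.
black beans only: max(1017/361, 14/7) = 2.817 servings → $1.55.
kidney beans + pasta: the both-tight solution has a negative serving — not a feasible corner.
kidney beans + black beans: intersection lies outside the first quadrant.
pasta + black beans: intersection lies outside the first quadrant.
The minimum over all feasible corners is $1.55.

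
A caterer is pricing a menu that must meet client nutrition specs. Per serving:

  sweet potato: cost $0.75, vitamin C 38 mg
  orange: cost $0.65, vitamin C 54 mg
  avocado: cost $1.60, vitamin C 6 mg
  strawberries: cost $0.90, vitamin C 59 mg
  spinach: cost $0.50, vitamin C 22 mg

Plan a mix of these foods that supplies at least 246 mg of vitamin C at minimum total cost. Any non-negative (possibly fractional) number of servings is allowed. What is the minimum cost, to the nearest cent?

$2.96

Cost per mg of vitamin C: orange $0.0120, strawberries $0.0153, sweet potato $0.0197, spinach $0.0227, avocado $0.2667.
With no serving limits, use only orange: 246 mg / 54 mg = 4.556 servings × $0.65 = $2.96.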